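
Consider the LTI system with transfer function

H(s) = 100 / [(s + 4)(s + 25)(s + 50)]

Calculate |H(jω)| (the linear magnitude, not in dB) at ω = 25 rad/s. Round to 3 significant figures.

0.00200

At s = jω = j25:
pole (s+4): 4 + j25 → |·| = √(4²+25²) = √641 ≈ 25.318, ∠ = arctan(25/4) ≈ 80.91°
pole (s+25): 25 + j25 → |·| = √(25²+25²) = √1250 ≈ 35.355, ∠ = arctan(25/25) ≈ 45.00°
pole (s+50): 50 + j25 → |·| = √(50²+25²) = √3125 ≈ 55.902, ∠ = arctan(25/50) ≈ 26.57°
|H| = 100 / 50039 ≈ 0.0019984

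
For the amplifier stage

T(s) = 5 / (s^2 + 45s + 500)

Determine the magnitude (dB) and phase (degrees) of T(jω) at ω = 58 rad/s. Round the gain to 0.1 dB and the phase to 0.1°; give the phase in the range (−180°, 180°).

Substitute s = j58:
Numerator: 5 = 5 + j0
Denominator: (j58)^2 + 45(j58) + 500 = -2864 + j2610
|N| = √(5² + 0²) ≈ 5, ∠N ≈ 0.00°
|D| = √(2864² + 2610²) ≈ 3874.9, ∠D ≈ 137.66°
|T| = 5 / 3874.9 ≈ 0.0012904
Gain = 20 log₁₀(0.0012904) ≈ -57.79 dB
∠T = 0.00° − 137.66° = -137.66°

-57.8 dB, -137.7°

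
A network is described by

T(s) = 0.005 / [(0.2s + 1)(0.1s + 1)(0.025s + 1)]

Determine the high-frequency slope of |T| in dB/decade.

-60 dB/decade

Each pole contributes −20 dB/decade at high frequency; each zero contributes +20 dB/decade.
Net: 0 zero(s) − 3 pole(s) → -60 dB/decade.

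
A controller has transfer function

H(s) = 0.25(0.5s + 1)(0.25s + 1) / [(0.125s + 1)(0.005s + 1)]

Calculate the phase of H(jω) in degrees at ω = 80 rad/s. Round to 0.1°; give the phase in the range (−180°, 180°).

At ω = 80 rad/s:
zero (1 + j80·0.5) = 1 + j40 → |·| ≈ 40.012, ∠ ≈ 88.57°
zero (1 + j80·0.25) = 1 + j20 → |·| ≈ 20.025, ∠ ≈ 87.14°
pole (1 + j80·0.125) = 1 + j10 → |·| ≈ 10.05, ∠ ≈ 84.29°
pole (1 + j80·0.005) = 1 + j0.4 → |·| ≈ 1.077, ∠ ≈ 21.80°
∠H = (88.57° + 87.14°) − (84.29° + 21.80°) = 69.62°

69.6°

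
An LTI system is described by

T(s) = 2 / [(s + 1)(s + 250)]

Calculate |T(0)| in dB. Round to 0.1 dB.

T(0) = 2 / (1·250) = 0.008
20 log₁₀(0.008) ≈ -41.94 dB

-41.9 dB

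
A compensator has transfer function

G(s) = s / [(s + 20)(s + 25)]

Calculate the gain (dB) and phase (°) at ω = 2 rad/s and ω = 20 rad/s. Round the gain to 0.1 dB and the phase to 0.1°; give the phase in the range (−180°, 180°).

At s = jω = j2:
zero at origin: s = j2 → |·| = 2, ∠ = 90.00°
pole (s+20): 20 + j2 → |·| = √(20²+2²) = √404 ≈ 20.1, ∠ = arctan(2/20) ≈ 5.71°
pole (s+25): 25 + j2 → |·| = √(25²+2²) = √629 ≈ 25.08, ∠ = arctan(2/25) ≈ 4.57°
|G| = 1 · 2 / 504.11 ≈ 0.0039674
Gain = 20 log₁₀(0.0039674) ≈ -48.03 dB
∠G = 90.00° − 10.28° = 79.72°

At s = jω = j20:
zero at origin: s = j20 → |·| = 20, ∠ = 90.00°
pole (s+20): 20 + j20 → |·| = √(20²+20²) = √800 ≈ 28.284, ∠ = arctan(20/20) ≈ 45.00°
pole (s+25): 25 + j20 → |·| = √(25²+20²) = √1025 ≈ 32.016, ∠ = arctan(20/25) ≈ 38.66°
|G| = 1 · 20 / 905.54 ≈ 0.022086
Gain = 20 log₁₀(0.022086) ≈ -33.12 dB
∠G = 90.00° − 83.66° = 6.34°

ω = 2: -48.0 dB, 79.7°; ω = 20: -33.1 dB, 6.3°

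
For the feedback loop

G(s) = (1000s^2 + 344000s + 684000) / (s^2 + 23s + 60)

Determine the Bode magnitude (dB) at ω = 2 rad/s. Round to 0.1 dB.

Substitute s = j2:
Numerator: 1000(j2)^2 + 344000(j2) + 684000 = 680000 + j688000
Denominator: (j2)^2 + 23(j2) + 60 = 56 + j46
|N| = √(680000² + 688000²) ≈ 9.6734e+05, ∠N ≈ 45.34°
|D| = √(56² + 46²) ≈ 72.471, ∠D ≈ 39.40°
|G| = 9.6734e+05 / 72.471 ≈ 13348
Gain = 20 log₁₀(13348) ≈ 82.51 dB

82.5 dB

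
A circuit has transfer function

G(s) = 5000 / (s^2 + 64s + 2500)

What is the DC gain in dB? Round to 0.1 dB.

G(0) = 5000 / 2500 = 2
20 log₁₀(2) ≈ 6.02 dB

6.0 dB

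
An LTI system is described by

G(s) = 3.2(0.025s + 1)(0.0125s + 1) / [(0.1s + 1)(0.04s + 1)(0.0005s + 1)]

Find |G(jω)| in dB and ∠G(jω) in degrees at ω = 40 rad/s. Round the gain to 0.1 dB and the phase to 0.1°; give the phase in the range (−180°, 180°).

At ω = 40 rad/s:
zero (1 + j40·0.025) = 1 + j1 → |·| ≈ 1.4142, ∠ ≈ 45.00°
zero (1 + j40·0.0125) = 1 + j0.5 → |·| ≈ 1.118, ∠ ≈ 26.57°
pole (1 + j40·0.1) = 1 + j4 → |·| ≈ 4.1231, ∠ ≈ 75.96°
pole (1 + j40·0.04) = 1 + j1.6 → |·| ≈ 1.8868, ∠ ≈ 57.99°
pole (1 + j40·0.0005) = 1 + j0.02 → |·| ≈ 1.0002, ∠ ≈ 1.15°
|G| = 3.2 · 1.4142 · 1.118 / (4.1231 · 1.8868 · 1.0002) ≈ 0.65023
Gain = 20 log₁₀(0.65023) ≈ -3.74 dB
∠G = (45.00° + 26.57°) − (75.96° + 57.99° + 1.15°) = -63.53°

-3.7 dB, -63.5°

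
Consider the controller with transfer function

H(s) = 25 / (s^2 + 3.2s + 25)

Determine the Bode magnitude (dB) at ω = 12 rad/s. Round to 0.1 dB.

-14.0 dB

At s = jω = j12:
quadratic: (j12)² + 3.2·j12 + 25 = -119 + j38.4 → |·| ≈ 125.04, ∠ ≈ 162.12°
|H| = 25 / 125.04 ≈ 0.19994
Gain = 20 log₁₀(0.19994) ≈ -13.98 dB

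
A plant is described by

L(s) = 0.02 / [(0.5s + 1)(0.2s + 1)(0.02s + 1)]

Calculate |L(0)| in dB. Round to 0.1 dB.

L(0) = 0.02 · 1 / 1 = 0.02
20 log₁₀(0.02) ≈ -33.98 dB

-34.0 dB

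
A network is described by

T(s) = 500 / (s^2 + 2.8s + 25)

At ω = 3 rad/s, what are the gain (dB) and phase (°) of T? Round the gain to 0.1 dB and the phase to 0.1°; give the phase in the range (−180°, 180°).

28.8 dB, -27.7°

At s = jω = j3:
quadratic: (j3)² + 2.8·j3 + 25 = 16 + j8.4 → |·| ≈ 18.071, ∠ ≈ 27.70°
|T| = 500 / 18.071 ≈ 27.669
Gain = 20 log₁₀(27.669) ≈ 28.84 dB
∠T = 0.00° − 27.70° = -27.70°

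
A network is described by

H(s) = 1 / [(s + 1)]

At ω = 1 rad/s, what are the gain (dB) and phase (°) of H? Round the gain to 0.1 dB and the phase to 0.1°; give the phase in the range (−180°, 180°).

At ω = 1 rad/s:
pole (1 + j1·1) = 1 + j1 → |·| ≈ 1.4142, ∠ ≈ 45.00°
|H| = 1 · 1 / (1.4142) ≈ 0.70711
Gain = 20 log₁₀(0.70711) ≈ -3.01 dB
∠H = (0°) − (45.00°) = -45.00°

-3.0 dB, -45.0°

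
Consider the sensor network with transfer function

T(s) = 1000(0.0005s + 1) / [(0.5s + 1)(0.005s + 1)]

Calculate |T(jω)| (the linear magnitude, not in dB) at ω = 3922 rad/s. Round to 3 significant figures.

At ω = 3922 rad/s:
zero (1 + j3922·0.0005) = 1 + j1.961 → |·| ≈ 2.2013, ∠ ≈ 62.98°
pole (1 + j3922·0.5) = 1 + j1961 → |·| ≈ 1961, ∠ ≈ 89.97°
pole (1 + j3922·0.005) = 1 + j19.61 → |·| ≈ 19.635, ∠ ≈ 87.08°
|T| = 1000 · 2.2013 / (1961 · 19.635) ≈ 0.05717

0.0572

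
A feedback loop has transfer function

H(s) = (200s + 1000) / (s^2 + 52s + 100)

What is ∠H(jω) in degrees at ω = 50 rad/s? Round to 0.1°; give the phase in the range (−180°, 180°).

-48.4°

Substitute s = j50:
Numerator: 200(j50) + 1000 = 1000 + j10000
Denominator: (j50)^2 + 52(j50) + 100 = -2400 + j2600
|N| = √(1000² + 10000²) ≈ 10050, ∠N ≈ 84.29°
|D| = √(2400² + 2600²) ≈ 3538.4, ∠D ≈ 132.71°
∠H = 84.29° − 132.71° = -48.42°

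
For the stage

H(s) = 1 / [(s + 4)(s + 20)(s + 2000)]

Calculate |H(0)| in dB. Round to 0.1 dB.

-104.1 dB

H(0) = 1 / (4·20·2000) = 6.25e-06
20 log₁₀(6.25e-06) ≈ -104.08 dB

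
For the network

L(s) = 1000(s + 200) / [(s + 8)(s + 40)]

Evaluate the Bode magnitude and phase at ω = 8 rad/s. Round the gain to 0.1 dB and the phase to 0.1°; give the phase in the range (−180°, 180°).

52.7 dB, -54.0°

At s = jω = j8:
zero (s+200): 200 + j8 → |·| = √(200²+8²) = √40064 ≈ 200.16, ∠ = arctan(8/200) ≈ 2.29°
pole (s+8): 8 + j8 → |·| = √(8²+8²) = √128 ≈ 11.314, ∠ = arctan(8/8) ≈ 45.00°
pole (s+40): 40 + j8 → |·| = √(40²+8²) = √1664 ≈ 40.792, ∠ = arctan(8/40) ≈ 11.31°
|L| = 1000 · 200.16 / 461.52 ≈ 433.7
Gain = 20 log₁₀(433.7) ≈ 52.74 dB
∠L = 2.29° − 56.31° = -54.02°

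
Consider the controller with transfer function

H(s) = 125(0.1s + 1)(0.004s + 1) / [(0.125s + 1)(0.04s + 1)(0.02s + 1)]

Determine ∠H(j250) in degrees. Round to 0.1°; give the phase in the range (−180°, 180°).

-118.4°

At ω = 250 rad/s:
zero (1 + j250·0.1) = 1 + j25 → |·| ≈ 25.02, ∠ ≈ 87.71°
zero (1 + j250·0.004) = 1 + j1 → |·| ≈ 1.4142, ∠ ≈ 45.00°
pole (1 + j250·0.125) = 1 + j31.25 → |·| ≈ 31.266, ∠ ≈ 88.17°
pole (1 + j250·0.04) = 1 + j10 → |·| ≈ 10.05, ∠ ≈ 84.29°
pole (1 + j250·0.02) = 1 + j5 → |·| ≈ 5.099, ∠ ≈ 78.69°
∠H = (87.71° + 45.00°) − (88.17° + 84.29° + 78.69°) = -118.44°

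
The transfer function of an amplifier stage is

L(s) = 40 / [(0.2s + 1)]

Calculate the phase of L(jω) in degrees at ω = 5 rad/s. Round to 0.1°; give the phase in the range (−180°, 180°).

At ω = 5 rad/s:
pole (1 + j5·0.2) = 1 + j1 → |·| ≈ 1.4142, ∠ ≈ 45.00°
∠L = (0°) − (45.00°) = -45.00°

-45.0°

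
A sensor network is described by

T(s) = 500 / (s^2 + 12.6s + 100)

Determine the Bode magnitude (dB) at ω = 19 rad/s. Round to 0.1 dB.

3.0 dB

At s = jω = j19:
quadratic: (j19)² + 12.6·j19 + 100 = -261 + j239.4 → |·| ≈ 354.17, ∠ ≈ 137.47°
|T| = 500 / 354.17 ≈ 1.4118
Gain = 20 log₁₀(1.4118) ≈ 3.00 dB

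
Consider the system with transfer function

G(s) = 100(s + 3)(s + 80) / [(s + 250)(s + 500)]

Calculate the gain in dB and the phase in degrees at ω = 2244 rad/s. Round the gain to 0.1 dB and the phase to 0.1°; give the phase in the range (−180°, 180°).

At s = jω = j2244:
zero (s+3): 3 + j2244 → |·| = √(3²+2244²) = √5035545 ≈ 2244, ∠ = arctan(2244/3) ≈ 89.92°
zero (s+80): 80 + j2244 → |·| = √(80²+2244²) = √5041936 ≈ 2245.4, ∠ = arctan(2244/80) ≈ 87.96°
pole (s+250): 250 + j2244 → |·| = √(250²+2244²) = √5098036 ≈ 2257.9, ∠ = arctan(2244/250) ≈ 83.64°
pole (s+500): 500 + j2244 → |·| = √(500²+2244²) = √5285536 ≈ 2299, ∠ = arctan(2244/500) ≈ 77.44°
|G| = 100 · 5.0387e+06 / 5.1909e+06 ≈ 97.068
Gain = 20 log₁₀(97.068) ≈ 39.74 dB
∠G = 177.88° − 161.08° = 16.80°

39.7 dB, 16.8°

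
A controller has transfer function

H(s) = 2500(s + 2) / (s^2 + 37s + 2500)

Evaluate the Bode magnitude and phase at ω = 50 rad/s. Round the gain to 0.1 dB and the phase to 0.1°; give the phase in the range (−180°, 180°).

36.6 dB, -2.3°

At s = jω = j50:
zero (s+2): 2 + j50 → |·| = √(2²+50²) = √2504 ≈ 50.04, ∠ = arctan(50/2) ≈ 87.71°
quadratic: (j50)² + 37·j50 + 2500 = 0 + j1850 → |·| ≈ 1850, ∠ ≈ 90.00°
|H| = 2500 · 50.04 / 1850 ≈ 67.622
Gain = 20 log₁₀(67.622) ≈ 36.60 dB
∠H = 87.71° − 90.00° = -2.29°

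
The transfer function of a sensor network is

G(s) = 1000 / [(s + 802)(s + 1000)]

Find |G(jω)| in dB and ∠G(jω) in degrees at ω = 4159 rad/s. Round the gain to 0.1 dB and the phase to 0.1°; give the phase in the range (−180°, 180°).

At s = jω = j4159:
pole (s+802): 802 + j4159 → |·| = √(802²+4159²) = √17940485 ≈ 4235.6, ∠ = arctan(4159/802) ≈ 79.09°
pole (s+1000): 1000 + j4159 → |·| = √(1000²+4159²) = √18297281 ≈ 4277.5, ∠ = arctan(4159/1000) ≈ 76.48°
|G| = 1000 / 1.8118e+07 ≈ 5.5194e-05
Gain = 20 log₁₀(5.5194e-05) ≈ -85.16 dB
∠G = 0.00° − 155.57° = -155.57°

-85.2 dB, -155.6°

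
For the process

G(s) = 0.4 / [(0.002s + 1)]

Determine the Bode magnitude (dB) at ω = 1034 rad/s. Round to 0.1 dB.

At ω = 1034 rad/s:
pole (1 + j1034·0.002) = 1 + j2.068 → |·| ≈ 2.2971, ∠ ≈ 64.19°
|G| = 0.4 · 1 / (2.2971) ≈ 0.17413
Gain = 20 log₁₀(0.17413) ≈ -15.18 dB

-15.2 dB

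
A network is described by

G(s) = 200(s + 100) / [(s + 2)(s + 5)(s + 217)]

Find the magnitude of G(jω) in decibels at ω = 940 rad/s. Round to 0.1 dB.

At s = jω = j940:
zero (s+100): 100 + j940 → |·| = √(100²+940²) = √893600 ≈ 945.3, ∠ = arctan(940/100) ≈ 83.93°
pole (s+2): 2 + j940 → |·| = √(2²+940²) = √883604 ≈ 940, ∠ = arctan(940/2) ≈ 89.88°
pole (s+5): 5 + j940 → |·| = √(5²+940²) = √883625 ≈ 940.01, ∠ = arctan(940/5) ≈ 89.70°
pole (s+217): 217 + j940 → |·| = √(217²+940²) = √930689 ≈ 964.72, ∠ = arctan(940/217) ≈ 77.00°
|G| = 200 · 945.3 / 8.5244e+08 ≈ 0.00022179
Gain = 20 log₁₀(0.00022179) ≈ -73.08 dB

-73.1 dB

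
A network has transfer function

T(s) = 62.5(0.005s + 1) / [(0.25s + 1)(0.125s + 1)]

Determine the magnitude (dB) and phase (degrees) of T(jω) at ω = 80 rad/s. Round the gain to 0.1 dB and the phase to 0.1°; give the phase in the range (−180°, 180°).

At ω = 80 rad/s:
zero (1 + j80·0.005) = 1 + j0.4 → |·| ≈ 1.077, ∠ ≈ 21.80°
pole (1 + j80·0.25) = 1 + j20 → |·| ≈ 20.025, ∠ ≈ 87.14°
pole (1 + j80·0.125) = 1 + j10 → |·| ≈ 10.05, ∠ ≈ 84.29°
|T| = 62.5 · 1.077 / (20.025 · 10.05) ≈ 0.33447
Gain = 20 log₁₀(0.33447) ≈ -9.51 dB
∠T = (21.80°) − (87.14° + 84.29°) = -149.63°

-9.5 dB, -149.6°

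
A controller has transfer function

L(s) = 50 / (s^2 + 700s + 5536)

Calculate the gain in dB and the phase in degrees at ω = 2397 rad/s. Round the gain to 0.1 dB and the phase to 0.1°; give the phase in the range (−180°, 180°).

-101.6 dB, -163.7°

Substitute s = j2397:
Numerator: 50 = 50 + j0
Denominator: (j2397)^2 + 700(j2397) + 5536 = -5740073 + j1677900
|N| = √(50² + 0²) ≈ 50, ∠N ≈ 0.00°
|D| = √(5740073² + 1677900²) ≈ 5.9803e+06, ∠D ≈ 163.71°
|L| = 50 / 5.9803e+06 ≈ 8.3608e-06
Gain = 20 log₁₀(8.3608e-06) ≈ -101.56 dB
∠L = 0.00° − 163.71° = -163.71°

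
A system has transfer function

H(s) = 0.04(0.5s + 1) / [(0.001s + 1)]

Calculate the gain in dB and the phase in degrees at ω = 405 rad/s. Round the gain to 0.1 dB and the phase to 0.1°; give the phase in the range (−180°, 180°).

At ω = 405 rad/s:
zero (1 + j405·0.5) = 1 + j202.5 → |·| ≈ 202.5, ∠ ≈ 89.72°
pole (1 + j405·0.001) = 1 + j0.405 → |·| ≈ 1.0789, ∠ ≈ 22.05°
|H| = 0.04 · 202.5 / (1.0789) ≈ 7.5076
Gain = 20 log₁₀(7.5076) ≈ 17.51 dB
∠H = (89.72°) − (22.05°) = 67.67°

17.5 dB, 67.7°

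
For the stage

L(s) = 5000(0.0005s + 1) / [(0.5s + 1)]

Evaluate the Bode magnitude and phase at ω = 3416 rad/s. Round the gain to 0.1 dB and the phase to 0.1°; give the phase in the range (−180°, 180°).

At ω = 3416 rad/s:
zero (1 + j3416·0.0005) = 1 + j1.708 → |·| ≈ 1.9792, ∠ ≈ 59.65°
pole (1 + j3416·0.5) = 1 + j1708 → |·| ≈ 1708, ∠ ≈ 89.97°
|L| = 5000 · 1.9792 / (1708) ≈ 5.7939
Gain = 20 log₁₀(5.7939) ≈ 15.26 dB
∠L = (59.65°) − (89.97°) = -30.32°

15.3 dB, -30.3°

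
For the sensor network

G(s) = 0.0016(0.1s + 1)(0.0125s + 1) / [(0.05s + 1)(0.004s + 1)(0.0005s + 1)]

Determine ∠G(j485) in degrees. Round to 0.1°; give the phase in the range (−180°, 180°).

5.5°

At ω = 485 rad/s:
zero (1 + j485·0.1) = 1 + j48.5 → |·| ≈ 48.51, ∠ ≈ 88.82°
zero (1 + j485·0.0125) = 1 + j6.0625 → |·| ≈ 6.1444, ∠ ≈ 80.63°
pole (1 + j485·0.05) = 1 + j24.25 → |·| ≈ 24.271, ∠ ≈ 87.64°
pole (1 + j485·0.004) = 1 + j1.94 → |·| ≈ 2.1826, ∠ ≈ 62.73°
pole (1 + j485·0.0005) = 1 + j0.2425 → |·| ≈ 1.029, ∠ ≈ 13.63°
∠G = (88.82° + 80.63°) − (87.64° + 62.73° + 13.63°) = 5.45°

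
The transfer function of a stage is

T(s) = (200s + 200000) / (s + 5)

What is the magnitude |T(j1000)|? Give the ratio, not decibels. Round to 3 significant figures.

Substitute s = j1000:
Numerator: 200(j1000) + 200000 = 200000 + j200000
Denominator: (j1000) + 5 = 5 + j1000
|N| = √(200000² + 200000²) ≈ 2.8284e+05, ∠N ≈ 45.00°
|D| = √(5² + 1000²) ≈ 1000, ∠D ≈ 89.71°
|T| = 2.8284e+05 / 1000 ≈ 282.84

283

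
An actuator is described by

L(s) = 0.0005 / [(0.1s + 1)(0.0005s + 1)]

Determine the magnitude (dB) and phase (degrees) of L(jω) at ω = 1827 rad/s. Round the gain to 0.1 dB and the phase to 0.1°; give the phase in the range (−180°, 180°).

At ω = 1827 rad/s:
pole (1 + j1827·0.1) = 1 + j182.7 → |·| ≈ 182.7, ∠ ≈ 89.69°
pole (1 + j1827·0.0005) = 1 + j0.9135 → |·| ≈ 1.3544, ∠ ≈ 42.41°
|L| = 0.0005 · 1 / (182.7 · 1.3544) ≈ 2.0206e-06
Gain = 20 log₁₀(2.0206e-06) ≈ -113.89 dB
∠L = (0°) − (89.69° + 42.41°) = -132.10°

-113.9 dB, -132.1°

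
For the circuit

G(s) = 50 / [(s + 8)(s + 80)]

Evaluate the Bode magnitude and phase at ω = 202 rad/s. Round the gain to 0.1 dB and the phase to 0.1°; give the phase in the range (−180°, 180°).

-58.9 dB, -156.1°

At s = jω = j202:
pole (s+8): 8 + j202 → |·| = √(8²+202²) = √40868 ≈ 202.16, ∠ = arctan(202/8) ≈ 87.73°
pole (s+80): 80 + j202 → |·| = √(80²+202²) = √47204 ≈ 217.26, ∠ = arctan(202/80) ≈ 68.39°
|G| = 50 / 43921 ≈ 0.0011384
Gain = 20 log₁₀(0.0011384) ≈ -58.87 dB
∠G = 0.00° − 156.12° = -156.12°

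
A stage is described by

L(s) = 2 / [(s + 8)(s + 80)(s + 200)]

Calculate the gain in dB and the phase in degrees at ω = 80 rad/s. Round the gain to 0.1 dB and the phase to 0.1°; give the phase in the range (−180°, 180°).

At s = jω = j80:
pole (s+8): 8 + j80 → |·| = √(8²+80²) = √6464 ≈ 80.399, ∠ = arctan(80/8) ≈ 84.29°
pole (s+80): 80 + j80 → |·| = √(80²+80²) = √12800 ≈ 113.14, ∠ = arctan(80/80) ≈ 45.00°
pole (s+200): 200 + j80 → |·| = √(200²+80²) = √46400 ≈ 215.41, ∠ = arctan(80/200) ≈ 21.80°
|L| = 2 / 1.9594e+06 ≈ 1.0207e-06
Gain = 20 log₁₀(1.0207e-06) ≈ -119.82 dB
∠L = 0.00° − 151.09° = -151.09°

-119.8 dB, -151.1°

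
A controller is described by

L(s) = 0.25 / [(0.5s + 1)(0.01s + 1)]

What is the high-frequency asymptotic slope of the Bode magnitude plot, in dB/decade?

-40 dB/decade

Each pole contributes −20 dB/decade at high frequency; each zero contributes +20 dB/decade.
Net: 0 zero(s) − 2 pole(s) → -40 dB/decade.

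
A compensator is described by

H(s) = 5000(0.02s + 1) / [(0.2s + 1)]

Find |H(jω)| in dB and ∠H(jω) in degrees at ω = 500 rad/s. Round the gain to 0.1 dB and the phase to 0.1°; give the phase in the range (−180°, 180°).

At ω = 500 rad/s:
zero (1 + j500·0.02) = 1 + j10 → |·| ≈ 10.05, ∠ ≈ 84.29°
pole (1 + j500·0.2) = 1 + j100 → |·| ≈ 100, ∠ ≈ 89.43°
|H| = 5000 · 10.05 / (100) ≈ 502.5
Gain = 20 log₁₀(502.5) ≈ 54.02 dB
∠H = (84.29°) − (89.43°) = -5.14°

54.0 dB, -5.1°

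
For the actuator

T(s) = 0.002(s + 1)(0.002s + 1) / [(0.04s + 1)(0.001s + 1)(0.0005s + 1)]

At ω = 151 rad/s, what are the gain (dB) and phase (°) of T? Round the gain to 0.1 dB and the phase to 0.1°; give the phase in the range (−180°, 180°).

-25.9 dB, 12.9°

At ω = 151 rad/s:
zero (1 + j151·1) = 1 + j151 → |·| ≈ 151, ∠ ≈ 89.62°
zero (1 + j151·0.002) = 1 + j0.302 → |·| ≈ 1.0446, ∠ ≈ 16.80°
pole (1 + j151·0.04) = 1 + j6.04 → |·| ≈ 6.1222, ∠ ≈ 80.60°
pole (1 + j151·0.001) = 1 + j0.151 → |·| ≈ 1.0113, ∠ ≈ 8.59°
pole (1 + j151·0.0005) = 1 + j0.0755 → |·| ≈ 1.0028, ∠ ≈ 4.32°
|T| = 0.002 · 151 · 1.0446 / (6.1222 · 1.0113 · 1.0028) ≈ 0.050811
Gain = 20 log₁₀(0.050811) ≈ -25.88 dB
∠T = (89.62° + 16.80°) − (80.60° + 8.59° + 4.32°) = 12.91°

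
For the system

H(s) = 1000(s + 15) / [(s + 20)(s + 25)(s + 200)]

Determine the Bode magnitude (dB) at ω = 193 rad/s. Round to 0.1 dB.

-34.7 dB

At s = jω = j193:
zero (s+15): 15 + j193 → |·| = √(15²+193²) = √37474 ≈ 193.58, ∠ = arctan(193/15) ≈ 85.56°
pole (s+20): 20 + j193 → |·| = √(20²+193²) = √37649 ≈ 194.03, ∠ = arctan(193/20) ≈ 84.08°
pole (s+25): 25 + j193 → |·| = √(25²+193²) = √37874 ≈ 194.61, ∠ = arctan(193/25) ≈ 82.62°
pole (s+200): 200 + j193 → |·| = √(200²+193²) = √77249 ≈ 277.94, ∠ = arctan(193/200) ≈ 43.98°
|H| = 1000 · 193.58 / 1.0495e+07 ≈ 0.018445
Gain = 20 log₁₀(0.018445) ≈ -34.68 dB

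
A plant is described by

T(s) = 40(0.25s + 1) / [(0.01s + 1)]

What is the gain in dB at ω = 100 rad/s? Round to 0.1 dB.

At ω = 100 rad/s:
zero (1 + j100·0.25) = 1 + j25 → |·| ≈ 25.02, ∠ ≈ 87.71°
pole (1 + j100·0.01) = 1 + j1 → |·| ≈ 1.4142, ∠ ≈ 45.00°
|T| = 40 · 25.02 / (1.4142) ≈ 707.68
Gain = 20 log₁₀(707.68) ≈ 57.00 dB

57.0 dB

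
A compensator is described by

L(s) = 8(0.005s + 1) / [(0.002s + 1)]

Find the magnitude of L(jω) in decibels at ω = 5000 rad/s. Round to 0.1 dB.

26.0 dB

At ω = 5000 rad/s:
zero (1 + j5000·0.005) = 1 + j25 → |·| ≈ 25.02, ∠ ≈ 87.71°
pole (1 + j5000·0.002) = 1 + j10 → |·| ≈ 10.05, ∠ ≈ 84.29°
|L| = 8 · 25.02 / (10.05) ≈ 19.916
Gain = 20 log₁₀(19.916) ≈ 25.98 dB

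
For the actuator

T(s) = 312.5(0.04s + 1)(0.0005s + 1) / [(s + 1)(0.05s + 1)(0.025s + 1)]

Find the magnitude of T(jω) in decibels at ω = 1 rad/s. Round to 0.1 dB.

At ω = 1 rad/s:
zero (1 + j1·0.04) = 1 + j0.04 → |·| ≈ 1.0008, ∠ ≈ 2.29°
zero (1 + j1·0.0005) = 1 + j0.0005 → |·| ≈ 1, ∠ ≈ 0.03°
pole (1 + j1·1) = 1 + j1 → |·| ≈ 1.4142, ∠ ≈ 45.00°
pole (1 + j1·0.05) = 1 + j0.05 → |·| ≈ 1.0012, ∠ ≈ 2.86°
pole (1 + j1·0.025) = 1 + j0.025 → |·| ≈ 1.0003, ∠ ≈ 1.43°
|T| = 312.5 · 1.0008 · 1 / (1.4142 · 1.0012 · 1.0003) ≈ 220.82
Gain = 20 log₁₀(220.82) ≈ 46.88 dB

46.9 dB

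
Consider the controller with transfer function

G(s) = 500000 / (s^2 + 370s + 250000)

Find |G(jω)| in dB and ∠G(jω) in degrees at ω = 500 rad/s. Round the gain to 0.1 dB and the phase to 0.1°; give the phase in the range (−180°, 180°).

At s = jω = j500:
quadratic: (j500)² + 370·j500 + 250000 = 0 + j185000 → |·| ≈ 1.85e+05, ∠ ≈ 90.00°
|G| = 500000 / 1.85e+05 ≈ 2.7027
Gain = 20 log₁₀(2.7027) ≈ 8.64 dB
∠G = 0.00° − 90.00° = -90.00°

8.6 dB, -90.0°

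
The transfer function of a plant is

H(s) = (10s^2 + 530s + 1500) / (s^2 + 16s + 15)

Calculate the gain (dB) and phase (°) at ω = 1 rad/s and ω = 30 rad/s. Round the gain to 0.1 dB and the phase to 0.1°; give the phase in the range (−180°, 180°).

ω = 1: 37.4 dB, -29.2°; ω = 30: 24.8 dB, -36.3°

Substitute s = j1:
Numerator: 10(j1)^2 + 530(j1) + 1500 = 1490 + j530
Denominator: (j1)^2 + 16(j1) + 15 = 14 + j16
|N| = √(1490² + 530²) ≈ 1581.5, ∠N ≈ 19.58°
|D| = √(14² + 16²) ≈ 21.26, ∠D ≈ 48.81°
|H| = 1581.5 / 21.26 ≈ 74.389
Gain = 20 log₁₀(74.389) ≈ 37.43 dB
∠H = 19.58° − 48.81° = -29.23°

Substitute s = j30:
Numerator: 10(j30)^2 + 530(j30) + 1500 = -7500 + j15900
Denominator: (j30)^2 + 16(j30) + 15 = -885 + j480
|N| = √(7500² + 15900²) ≈ 17580, ∠N ≈ 115.25°
|D| = √(885² + 480²) ≈ 1006.8, ∠D ≈ 151.53°
|H| = 17580 / 1006.8 ≈ 17.461
Gain = 20 log₁₀(17.461) ≈ 24.84 dB
∠H = 115.25° − 151.53° = -36.28°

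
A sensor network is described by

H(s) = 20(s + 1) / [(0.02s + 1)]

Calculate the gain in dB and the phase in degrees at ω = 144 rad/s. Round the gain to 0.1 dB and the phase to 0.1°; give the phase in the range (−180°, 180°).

59.5 dB, 18.8°

At ω = 144 rad/s:
zero (1 + j144·1) = 1 + j144 → |·| ≈ 144, ∠ ≈ 89.60°
pole (1 + j144·0.02) = 1 + j2.88 → |·| ≈ 3.0487, ∠ ≈ 70.85°
|H| = 20 · 144 / (3.0487) ≈ 944.66
Gain = 20 log₁₀(944.66) ≈ 59.51 dB
∠H = (89.60°) − (70.85°) = 18.75°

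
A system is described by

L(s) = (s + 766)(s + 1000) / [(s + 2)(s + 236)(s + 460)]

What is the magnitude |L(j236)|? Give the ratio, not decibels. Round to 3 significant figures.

0.0202

At s = jω = j236:
zero (s+766): 766 + j236 → |·| = √(766²+236²) = √642452 ≈ 801.53, ∠ = arctan(236/766) ≈ 17.12°
zero (s+1000): 1000 + j236 → |·| = √(1000²+236²) = √1055696 ≈ 1027.5, ∠ = arctan(236/1000) ≈ 13.28°
pole (s+2): 2 + j236 → |·| = √(2²+236²) = √55700 ≈ 236.01, ∠ = arctan(236/2) ≈ 89.51°
pole (s+236): 236 + j236 → |·| = √(236²+236²) = √111392 ≈ 333.75, ∠ = arctan(236/236) ≈ 45.00°
pole (s+460): 460 + j236 → |·| = √(460²+236²) = √267296 ≈ 517.01, ∠ = arctan(236/460) ≈ 27.16°
|L| = 1 · 8.2357e+05 / 4.0724e+07 ≈ 0.020223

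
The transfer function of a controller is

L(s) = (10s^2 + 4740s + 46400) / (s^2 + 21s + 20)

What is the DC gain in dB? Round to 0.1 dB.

67.3 dB

L(0) = 46400 / 20 = 2320
20 log₁₀(2320) ≈ 67.31 dB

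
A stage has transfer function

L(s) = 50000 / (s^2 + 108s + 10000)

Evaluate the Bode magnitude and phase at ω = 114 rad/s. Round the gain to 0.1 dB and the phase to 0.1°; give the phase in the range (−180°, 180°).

11.9 dB, -103.7°

At s = jω = j114:
quadratic: (j114)² + 108·j114 + 10000 = -2996 + j12312 → |·| ≈ 12671, ∠ ≈ 103.68°
|L| = 50000 / 12671 ≈ 3.946
Gain = 20 log₁₀(3.946) ≈ 11.92 dB
∠L = 0.00° − 103.68° = -103.68°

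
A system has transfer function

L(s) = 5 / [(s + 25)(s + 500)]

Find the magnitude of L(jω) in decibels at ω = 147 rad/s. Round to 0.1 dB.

-83.8 dB

At s = jω = j147:
pole (s+25): 25 + j147 → |·| = √(25²+147²) = √22234 ≈ 149.11, ∠ = arctan(147/25) ≈ 80.35°
pole (s+500): 500 + j147 → |·| = √(500²+147²) = √271609 ≈ 521.16, ∠ = arctan(147/500) ≈ 16.38°
|L| = 5 / 77710 ≈ 6.4342e-05
Gain = 20 log₁₀(6.4342e-05) ≈ -83.83 dB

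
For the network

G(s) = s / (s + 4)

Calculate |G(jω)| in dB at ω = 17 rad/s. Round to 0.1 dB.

At s = jω = j17:
zero at origin: s = j17 → |·| = 17, ∠ = 90.00°
pole (s+4): 4 + j17 → |·| = √(4²+17²) = √305 ≈ 17.464, ∠ = arctan(17/4) ≈ 76.76°
|G| = 1 · 17 / 17.464 ≈ 0.97343
Gain = 20 log₁₀(0.97343) ≈ -0.23 dB

-0.2 dB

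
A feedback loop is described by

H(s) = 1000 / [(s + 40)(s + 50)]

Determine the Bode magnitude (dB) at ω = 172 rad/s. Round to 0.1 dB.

At s = jω = j172:
pole (s+40): 40 + j172 → |·| = √(40²+172²) = √31184 ≈ 176.59, ∠ = arctan(172/40) ≈ 76.91°
pole (s+50): 50 + j172 → |·| = √(50²+172²) = √32084 ≈ 179.12, ∠ = arctan(172/50) ≈ 73.79°
|H| = 1000 / 31631 ≈ 0.031615
Gain = 20 log₁₀(0.031615) ≈ -30.00 dB

-30.0 dB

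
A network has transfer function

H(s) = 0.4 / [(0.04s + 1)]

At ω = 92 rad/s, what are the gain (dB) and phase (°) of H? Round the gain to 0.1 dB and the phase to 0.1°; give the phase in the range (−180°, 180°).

At ω = 92 rad/s:
pole (1 + j92·0.04) = 1 + j3.68 → |·| ≈ 3.8134, ∠ ≈ 74.80°
|H| = 0.4 · 1 / (3.8134) ≈ 0.10489
Gain = 20 log₁₀(0.10489) ≈ -19.59 dB
∠H = (0°) − (74.80°) = -74.80°

-19.6 dB, -74.8°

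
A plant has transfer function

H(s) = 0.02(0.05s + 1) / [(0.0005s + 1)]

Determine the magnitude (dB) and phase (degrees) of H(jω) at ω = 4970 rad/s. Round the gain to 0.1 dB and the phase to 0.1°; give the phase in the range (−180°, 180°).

5.4 dB, 21.7°

At ω = 4970 rad/s:
zero (1 + j4970·0.05) = 1 + j248.5 → |·| ≈ 248.5, ∠ ≈ 89.77°
pole (1 + j4970·0.0005) = 1 + j2.485 → |·| ≈ 2.6787, ∠ ≈ 68.08°
|H| = 0.02 · 248.5 / (2.6787) ≈ 1.8554
Gain = 20 log₁₀(1.8554) ≈ 5.37 dB
∠H = (89.77°) − (68.08°) = 21.69°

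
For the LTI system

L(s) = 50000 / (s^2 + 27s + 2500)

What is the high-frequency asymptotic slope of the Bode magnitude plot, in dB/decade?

-40 dB/decade

Each pole contributes −20 dB/decade at high frequency; each zero contributes +20 dB/decade.
Net: 0 zero(s) − 2 pole(s) → -40 dB/decade.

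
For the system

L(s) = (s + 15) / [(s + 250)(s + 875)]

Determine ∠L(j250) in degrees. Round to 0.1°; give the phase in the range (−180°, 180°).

25.6°

At s = jω = j250:
zero (s+15): 15 + j250 → |·| = √(15²+250²) = √62725 ≈ 250.45, ∠ = arctan(250/15) ≈ 86.57°
pole (s+250): 250 + j250 → |·| = √(250²+250²) = √125000 ≈ 353.55, ∠ = arctan(250/250) ≈ 45.00°
pole (s+875): 875 + j250 → |·| = √(875²+250²) = √828125 ≈ 910.01, ∠ = arctan(250/875) ≈ 15.95°
∠L = 86.57° − 60.95° = 25.62°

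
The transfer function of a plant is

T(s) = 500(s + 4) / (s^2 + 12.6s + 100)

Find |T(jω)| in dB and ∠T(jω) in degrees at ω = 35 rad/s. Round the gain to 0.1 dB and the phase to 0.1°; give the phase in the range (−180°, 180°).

At s = jω = j35:
zero (s+4): 4 + j35 → |·| = √(4²+35²) = √1241 ≈ 35.228, ∠ = arctan(35/4) ≈ 83.48°
quadratic: (j35)² + 12.6·j35 + 100 = -1125 + j441 → |·| ≈ 1208.3, ∠ ≈ 158.59°
|T| = 500 · 35.228 / 1208.3 ≈ 14.578
Gain = 20 log₁₀(14.578) ≈ 23.27 dB
∠T = 83.48° − 158.59° = -75.11°

23.3 dB, -75.1°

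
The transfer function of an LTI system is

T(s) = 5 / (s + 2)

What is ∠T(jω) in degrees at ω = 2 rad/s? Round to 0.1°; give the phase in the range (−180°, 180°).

Substitute s = j2:
Numerator: 5 = 5 + j0
Denominator: (j2) + 2 = 2 + j2
|N| = √(5² + 0²) ≈ 5, ∠N ≈ 0.00°
|D| = √(2² + 2²) ≈ 2.8284, ∠D ≈ 45.00°
∠T = 0.00° − 45.00° = -45.00°

-45.0°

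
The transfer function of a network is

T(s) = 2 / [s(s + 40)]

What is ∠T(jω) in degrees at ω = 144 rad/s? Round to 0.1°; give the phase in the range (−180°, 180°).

-164.5°

At s = jω = j144:
pole (s+40): 40 + j144 → |·| = √(40²+144²) = √22336 ≈ 149.45, ∠ = arctan(144/40) ≈ 74.48°
pole at origin: |s| = 144, ∠ = 90.00° (in denominator)
∠T = 0.00° − 164.48° = -164.48°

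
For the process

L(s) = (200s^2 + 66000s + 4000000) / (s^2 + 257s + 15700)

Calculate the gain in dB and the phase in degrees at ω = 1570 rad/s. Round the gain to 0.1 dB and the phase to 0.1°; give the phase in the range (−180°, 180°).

Substitute s = j1570:
Numerator: 200(j1570)^2 + 66000(j1570) + 4000000 = -488980000 + j103620000
Denominator: (j1570)^2 + 257(j1570) + 15700 = -2449200 + j403490
|N| = √(488980000² + 103620000²) ≈ 4.9984e+08, ∠N ≈ 168.04°
|D| = √(2449200² + 403490²) ≈ 2.4822e+06, ∠D ≈ 170.64°
|L| = 4.9984e+08 / 2.4822e+06 ≈ 201.37
Gain = 20 log₁₀(201.37) ≈ 46.08 dB
∠L = 168.04° − 170.64° = -2.60°

46.1 dB, -2.6°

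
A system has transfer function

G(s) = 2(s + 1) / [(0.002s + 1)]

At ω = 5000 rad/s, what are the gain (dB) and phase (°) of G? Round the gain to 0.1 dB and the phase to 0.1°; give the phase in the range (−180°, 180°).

At ω = 5000 rad/s:
zero (1 + j5000·1) = 1 + j5000 → |·| ≈ 5000, ∠ ≈ 89.99°
pole (1 + j5000·0.002) = 1 + j10 → |·| ≈ 10.05, ∠ ≈ 84.29°
|G| = 2 · 5000 / (10.05) ≈ 995.02
Gain = 20 log₁₀(995.02) ≈ 59.96 dB
∠G = (89.99°) − (84.29°) = 5.70°

60.0 dB, 5.7°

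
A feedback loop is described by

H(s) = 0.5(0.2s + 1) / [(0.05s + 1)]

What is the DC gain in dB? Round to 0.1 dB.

H(0) = 0.5 · 1 / 1 = 0.5
20 log₁₀(0.5) ≈ -6.02 dB

-6.0 dB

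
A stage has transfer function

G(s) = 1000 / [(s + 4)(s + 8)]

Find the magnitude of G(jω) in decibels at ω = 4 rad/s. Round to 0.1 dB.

25.9 dB

At s = jω = j4:
pole (s+4): 4 + j4 → |·| = √(4²+4²) = √32 ≈ 5.6569, ∠ = arctan(4/4) ≈ 45.00°
pole (s+8): 8 + j4 → |·| = √(8²+4²) = √80 ≈ 8.9443, ∠ = arctan(4/8) ≈ 26.57°
|G| = 1000 / 50.597 ≈ 19.764
Gain = 20 log₁₀(19.764) ≈ 25.92 dB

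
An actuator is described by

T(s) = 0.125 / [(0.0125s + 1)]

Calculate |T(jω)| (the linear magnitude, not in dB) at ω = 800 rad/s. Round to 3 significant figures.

At ω = 800 rad/s:
pole (1 + j800·0.0125) = 1 + j10 → |·| ≈ 10.05, ∠ ≈ 84.29°
|T| = 0.125 · 1 / (10.05) ≈ 0.012438

0.0124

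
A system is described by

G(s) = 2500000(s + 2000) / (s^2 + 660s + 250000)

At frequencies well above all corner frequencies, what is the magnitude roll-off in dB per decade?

Each pole contributes −20 dB/decade at high frequency; each zero contributes +20 dB/decade.
Net: 1 zero(s) − 2 pole(s) → -20 dB/decade.

-20 dB/decade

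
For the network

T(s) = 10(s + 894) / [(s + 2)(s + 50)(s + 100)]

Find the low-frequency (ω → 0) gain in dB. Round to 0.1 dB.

-1.0 dB

T(0) = 10·894 / (2·50·100) = 0.894
20 log₁₀(0.894) ≈ -0.97 dB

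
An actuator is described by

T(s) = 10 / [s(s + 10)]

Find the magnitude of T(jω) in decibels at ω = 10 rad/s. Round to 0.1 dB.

At s = jω = j10:
pole (s+10): 10 + j10 → |·| = √(10²+10²) = √200 ≈ 14.142, ∠ = arctan(10/10) ≈ 45.00°
pole at origin: |s| = 10, ∠ = 90.00° (in denominator)
|T| = 10 / 141.42 ≈ 0.070711
Gain = 20 log₁₀(0.070711) ≈ -23.01 dB

-23.0 dB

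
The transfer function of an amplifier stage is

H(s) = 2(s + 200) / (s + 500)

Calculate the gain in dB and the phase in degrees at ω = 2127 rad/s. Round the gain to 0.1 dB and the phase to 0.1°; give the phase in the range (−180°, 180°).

At s = jω = j2127:
zero (s+200): 200 + j2127 → |·| = √(200²+2127²) = √4564129 ≈ 2136.4, ∠ = arctan(2127/200) ≈ 84.63°
pole (s+500): 500 + j2127 → |·| = √(500²+2127²) = √4774129 ≈ 2185, ∠ = arctan(2127/500) ≈ 76.77°
|H| = 2 · 2136.4 / 2185 ≈ 1.9555
Gain = 20 log₁₀(1.9555) ≈ 5.83 dB
∠H = 84.63° − 76.77° = 7.86°

5.8 dB, 7.9°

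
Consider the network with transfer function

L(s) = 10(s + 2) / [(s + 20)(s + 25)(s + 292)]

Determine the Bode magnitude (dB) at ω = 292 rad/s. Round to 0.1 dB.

-81.7 dB

At s = jω = j292:
zero (s+2): 2 + j292 → |·| = √(2²+292²) = √85268 ≈ 292.01, ∠ = arctan(292/2) ≈ 89.61°
pole (s+20): 20 + j292 → |·| = √(20²+292²) = √85664 ≈ 292.68, ∠ = arctan(292/20) ≈ 86.08°
pole (s+25): 25 + j292 → |·| = √(25²+292²) = √85889 ≈ 293.07, ∠ = arctan(292/25) ≈ 85.11°
pole (s+292): 292 + j292 → |·| = √(292²+292²) = √170528 ≈ 412.95, ∠ = arctan(292/292) ≈ 45.00°
|L| = 10 · 292.01 / 3.5421e+07 ≈ 8.244e-05
Gain = 20 log₁₀(8.244e-05) ≈ -81.68 dB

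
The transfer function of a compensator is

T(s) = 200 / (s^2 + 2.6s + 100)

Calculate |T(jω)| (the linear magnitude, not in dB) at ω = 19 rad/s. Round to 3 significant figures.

At s = jω = j19:
quadratic: (j19)² + 2.6·j19 + 100 = -261 + j49.4 → |·| ≈ 265.63, ∠ ≈ 169.28°
|T| = 200 / 265.63 ≈ 0.75293

0.753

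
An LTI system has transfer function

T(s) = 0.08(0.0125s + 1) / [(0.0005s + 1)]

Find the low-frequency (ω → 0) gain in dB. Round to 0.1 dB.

T(0) = 0.08 · 1 / 1 = 0.08
20 log₁₀(0.08) ≈ -21.94 dB

-21.9 dB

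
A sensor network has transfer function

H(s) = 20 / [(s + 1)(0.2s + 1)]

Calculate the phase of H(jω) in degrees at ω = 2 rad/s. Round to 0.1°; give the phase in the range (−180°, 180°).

At ω = 2 rad/s:
pole (1 + j2·1) = 1 + j2 → |·| ≈ 2.2361, ∠ ≈ 63.43°
pole (1 + j2·0.2) = 1 + j0.4 → |·| ≈ 1.077, ∠ ≈ 21.80°
∠H = (0°) − (63.43° + 21.80°) = -85.23°

-85.2°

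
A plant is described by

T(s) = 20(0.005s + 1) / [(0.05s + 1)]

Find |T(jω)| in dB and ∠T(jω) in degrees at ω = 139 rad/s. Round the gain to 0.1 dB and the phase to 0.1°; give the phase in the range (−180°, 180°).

At ω = 139 rad/s:
zero (1 + j139·0.005) = 1 + j0.695 → |·| ≈ 1.2178, ∠ ≈ 34.80°
pole (1 + j139·0.05) = 1 + j6.95 → |·| ≈ 7.0216, ∠ ≈ 81.81°
|T| = 20 · 1.2178 / (7.0216) ≈ 3.4687
Gain = 20 log₁₀(3.4687) ≈ 10.80 dB
∠T = (34.80°) − (81.81°) = -47.01°

10.8 dB, -47.0°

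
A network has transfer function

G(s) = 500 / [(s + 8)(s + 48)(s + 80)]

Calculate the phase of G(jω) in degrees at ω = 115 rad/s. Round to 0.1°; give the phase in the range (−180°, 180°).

At s = jω = j115:
pole (s+8): 8 + j115 → |·| = √(8²+115²) = √13289 ≈ 115.28, ∠ = arctan(115/8) ≈ 86.02°
pole (s+48): 48 + j115 → |·| = √(48²+115²) = √15529 ≈ 124.62, ∠ = arctan(115/48) ≈ 67.34°
pole (s+80): 80 + j115 → |·| = √(80²+115²) = √19625 ≈ 140.09, ∠ = arctan(115/80) ≈ 55.18°
∠G = 0.00° − 208.54° = -208.54° ≡ 151.46° (principal value)

151.5°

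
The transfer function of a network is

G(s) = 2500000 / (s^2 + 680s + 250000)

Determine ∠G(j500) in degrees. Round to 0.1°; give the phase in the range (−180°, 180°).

At s = jω = j500:
quadratic: (j500)² + 680·j500 + 250000 = 0 + j340000 → |·| ≈ 3.4e+05, ∠ ≈ 90.00°
∠G = 0.00° − 90.00° = -90.00°

-90.0°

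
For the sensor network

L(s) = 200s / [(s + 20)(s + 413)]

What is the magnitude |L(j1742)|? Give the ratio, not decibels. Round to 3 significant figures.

0.112

At s = jω = j1742:
zero at origin: s = j1742 → |·| = 1742, ∠ = 90.00°
pole (s+20): 20 + j1742 → |·| = √(20²+1742²) = √3034964 ≈ 1742.1, ∠ = arctan(1742/20) ≈ 89.34°
pole (s+413): 413 + j1742 → |·| = √(413²+1742²) = √3205133 ≈ 1790.3, ∠ = arctan(1742/413) ≈ 76.66°
|L| = 200 · 1742 / 3.1189e+06 ≈ 0.11171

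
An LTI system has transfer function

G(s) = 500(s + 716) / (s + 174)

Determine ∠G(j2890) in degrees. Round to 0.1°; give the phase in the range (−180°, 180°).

At s = jω = j2890:
zero (s+716): 716 + j2890 → |·| = √(716²+2890²) = √8864756 ≈ 2977.4, ∠ = arctan(2890/716) ≈ 76.09°
pole (s+174): 174 + j2890 → |·| = √(174²+2890²) = √8382376 ≈ 2895.2, ∠ = arctan(2890/174) ≈ 86.55°
∠G = 76.09° − 86.55° = -10.46°

-10.5°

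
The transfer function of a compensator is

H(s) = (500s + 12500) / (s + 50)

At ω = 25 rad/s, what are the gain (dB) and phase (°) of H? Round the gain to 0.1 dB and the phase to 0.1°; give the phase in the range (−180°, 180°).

50.0 dB, 18.4°

Substitute s = j25:
Numerator: 500(j25) + 12500 = 12500 + j12500
Denominator: (j25) + 50 = 50 + j25
|N| = √(12500² + 12500²) ≈ 17678, ∠N ≈ 45.00°
|D| = √(50² + 25²) ≈ 55.902, ∠D ≈ 26.57°
|H| = 17678 / 55.902 ≈ 316.23
Gain = 20 log₁₀(316.23) ≈ 50.00 dB
∠H = 45.00° − 26.57° = 18.43°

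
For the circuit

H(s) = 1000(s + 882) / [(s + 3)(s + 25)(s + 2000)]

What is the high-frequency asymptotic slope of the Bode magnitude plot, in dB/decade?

-40 dB/decade

Each pole contributes −20 dB/decade at high frequency; each zero contributes +20 dB/decade.
Net: 1 zero(s) − 3 pole(s) → -40 dB/decade.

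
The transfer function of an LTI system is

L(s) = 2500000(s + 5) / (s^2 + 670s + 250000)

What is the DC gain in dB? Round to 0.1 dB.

L(0) = 2500000·5 / 250000 = 50
20 log₁₀(50) ≈ 33.98 dB

34.0 dB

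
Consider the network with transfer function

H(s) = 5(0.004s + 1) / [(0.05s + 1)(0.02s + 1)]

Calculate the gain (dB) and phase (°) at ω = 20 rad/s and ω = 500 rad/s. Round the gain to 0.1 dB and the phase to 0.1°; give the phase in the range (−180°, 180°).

ω = 20: 10.4 dB, -62.2°; ω = 500: -27.0 dB, -108.6°

At ω = 20 rad/s:
zero (1 + j20·0.004) = 1 + j0.08 → |·| ≈ 1.0032, ∠ ≈ 4.57°
pole (1 + j20·0.05) = 1 + j1 → |·| ≈ 1.4142, ∠ ≈ 45.00°
pole (1 + j20·0.02) = 1 + j0.4 → |·| ≈ 1.077, ∠ ≈ 21.80°
|H| = 5 · 1.0032 / (1.4142 · 1.077) ≈ 3.2933
Gain = 20 log₁₀(3.2933) ≈ 10.35 dB
∠H = (4.57°) − (45.00° + 21.80°) = -62.23°

At ω = 500 rad/s:
zero (1 + j500·0.004) = 1 + j2 → |·| ≈ 2.2361, ∠ ≈ 63.43°
pole (1 + j500·0.05) = 1 + j25 → |·| ≈ 25.02, ∠ ≈ 87.71°
pole (1 + j500·0.02) = 1 + j10 → |·| ≈ 10.05, ∠ ≈ 84.29°
|H| = 5 · 2.2361 / (25.02 · 10.05) ≈ 0.044464
Gain = 20 log₁₀(0.044464) ≈ -27.04 dB
∠H = (63.43°) − (87.71° + 84.29°) = -108.57°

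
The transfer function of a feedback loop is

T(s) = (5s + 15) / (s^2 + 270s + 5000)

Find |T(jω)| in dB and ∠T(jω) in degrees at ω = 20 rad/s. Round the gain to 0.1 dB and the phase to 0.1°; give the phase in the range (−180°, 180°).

-36.9 dB, 31.9°

Substitute s = j20:
Numerator: 5(j20) + 15 = 15 + j100
Denominator: (j20)^2 + 270(j20) + 5000 = 4600 + j5400
|N| = √(15² + 100²) ≈ 101.12, ∠N ≈ 81.47°
|D| = √(4600² + 5400²) ≈ 7093.7, ∠D ≈ 49.57°
|T| = 101.12 / 7093.7 ≈ 0.014255
Gain = 20 log₁₀(0.014255) ≈ -36.92 dB
∠T = 81.47° − 49.57° = 31.90°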